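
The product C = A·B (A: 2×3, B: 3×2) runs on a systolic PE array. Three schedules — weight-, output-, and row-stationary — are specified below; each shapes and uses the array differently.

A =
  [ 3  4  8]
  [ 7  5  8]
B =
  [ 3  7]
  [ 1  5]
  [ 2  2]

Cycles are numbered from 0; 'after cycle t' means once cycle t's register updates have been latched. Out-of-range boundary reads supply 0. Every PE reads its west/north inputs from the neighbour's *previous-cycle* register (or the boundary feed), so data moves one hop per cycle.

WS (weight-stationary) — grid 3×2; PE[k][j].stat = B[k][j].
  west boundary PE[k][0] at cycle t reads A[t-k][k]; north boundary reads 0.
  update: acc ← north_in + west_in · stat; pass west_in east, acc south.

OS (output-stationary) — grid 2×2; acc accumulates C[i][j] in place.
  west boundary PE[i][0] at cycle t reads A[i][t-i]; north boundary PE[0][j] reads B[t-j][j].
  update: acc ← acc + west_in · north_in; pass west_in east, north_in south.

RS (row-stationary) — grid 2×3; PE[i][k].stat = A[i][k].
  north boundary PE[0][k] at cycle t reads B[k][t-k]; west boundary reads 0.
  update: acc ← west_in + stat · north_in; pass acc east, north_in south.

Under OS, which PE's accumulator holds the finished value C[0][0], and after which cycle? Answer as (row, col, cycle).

Under OS, C[0][0] lands at PE[0][0]:
  c0 r0c0: 9 / 3 / 3
  c1 r0c0: 13 / 4 / 1
  c2 r0c0: 29 / 8 / 2

(row, col, cycle) = (0, 0, 2)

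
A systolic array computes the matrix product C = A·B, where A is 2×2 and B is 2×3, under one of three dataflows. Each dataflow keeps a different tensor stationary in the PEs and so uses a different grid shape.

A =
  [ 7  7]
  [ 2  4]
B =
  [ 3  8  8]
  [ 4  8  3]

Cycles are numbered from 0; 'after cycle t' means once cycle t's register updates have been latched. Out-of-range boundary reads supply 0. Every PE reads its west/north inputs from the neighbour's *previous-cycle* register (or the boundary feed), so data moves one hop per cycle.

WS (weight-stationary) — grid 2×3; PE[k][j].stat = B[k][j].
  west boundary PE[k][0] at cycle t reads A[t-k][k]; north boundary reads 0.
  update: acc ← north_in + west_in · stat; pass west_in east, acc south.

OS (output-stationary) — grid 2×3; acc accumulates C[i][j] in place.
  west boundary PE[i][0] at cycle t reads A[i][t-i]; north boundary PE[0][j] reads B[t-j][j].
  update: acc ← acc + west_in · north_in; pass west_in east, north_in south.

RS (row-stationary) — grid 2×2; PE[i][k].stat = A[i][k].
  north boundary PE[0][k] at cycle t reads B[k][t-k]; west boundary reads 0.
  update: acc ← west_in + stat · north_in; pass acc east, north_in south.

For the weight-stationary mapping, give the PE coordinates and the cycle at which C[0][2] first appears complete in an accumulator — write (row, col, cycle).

WS — PE[1][2] is where C[0][2] collects:
  [0] (1,2) acc=0 (h:0 v:0)
  [1] (1,2) acc=0 (h:0 v:0)
  [2] (1,2) acc=0 (h:0 v:0)
  [3] (1,2) acc=77 (h:7 v:77)

(row, col, cycle) = (1, 2, 3)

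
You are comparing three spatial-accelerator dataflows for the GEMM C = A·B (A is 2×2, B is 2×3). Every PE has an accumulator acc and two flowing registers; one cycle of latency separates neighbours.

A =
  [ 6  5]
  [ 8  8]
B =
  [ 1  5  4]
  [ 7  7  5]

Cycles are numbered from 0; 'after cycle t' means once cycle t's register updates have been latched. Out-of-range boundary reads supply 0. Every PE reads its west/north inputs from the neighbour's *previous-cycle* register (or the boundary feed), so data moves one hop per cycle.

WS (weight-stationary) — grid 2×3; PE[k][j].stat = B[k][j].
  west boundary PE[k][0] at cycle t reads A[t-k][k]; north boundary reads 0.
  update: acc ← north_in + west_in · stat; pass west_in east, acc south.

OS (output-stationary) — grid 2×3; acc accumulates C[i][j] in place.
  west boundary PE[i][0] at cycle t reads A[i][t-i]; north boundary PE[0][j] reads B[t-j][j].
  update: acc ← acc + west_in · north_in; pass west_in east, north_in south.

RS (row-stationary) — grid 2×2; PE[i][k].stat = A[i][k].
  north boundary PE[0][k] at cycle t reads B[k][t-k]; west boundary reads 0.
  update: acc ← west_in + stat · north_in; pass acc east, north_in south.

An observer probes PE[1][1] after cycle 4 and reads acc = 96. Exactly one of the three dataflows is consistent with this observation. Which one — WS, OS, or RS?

Under WS (2×3), PE[1][1]:
  after 0 — PE[1][1] acc=0, pass-E 0, pass-S 0
  after 1 — PE[1][1] acc=0, pass-E 0, pass-S 0
  after 2 — PE[1][1] acc=65, pass-E 5, pass-S 65
  after 3 — PE[1][1] acc=96, pass-E 8, pass-S 96
  after 4 — PE[1][1] acc=0, pass-E 0, pass-S 0
Under OS (2×3), PE[1][1]:
  after 0 — PE[1][1] acc=0, pass-E 0, pass-S 0
  after 1 — PE[1][1] acc=0, pass-E 0, pass-S 0
  after 2 — PE[1][1] acc=40, pass-E 8, pass-S 5
  after 3 — PE[1][1] acc=96, pass-E 8, pass-S 7
  after 4 — PE[1][1] acc=96, pass-E 0, pass-S 0
Under RS (2×2), PE[1][1]:
  after 0 — PE[1][1] acc=0, pass-E 0, pass-S 0
  after 1 — PE[1][1] acc=0, pass-E 0, pass-S 0
  after 2 — PE[1][1] acc=64, pass-E 64, pass-S 7
  after 3 — PE[1][1] acc=96, pass-E 96, pass-S 7
  after 4 — PE[1][1] acc=72, pass-E 72, pass-S 5

dataflow = OS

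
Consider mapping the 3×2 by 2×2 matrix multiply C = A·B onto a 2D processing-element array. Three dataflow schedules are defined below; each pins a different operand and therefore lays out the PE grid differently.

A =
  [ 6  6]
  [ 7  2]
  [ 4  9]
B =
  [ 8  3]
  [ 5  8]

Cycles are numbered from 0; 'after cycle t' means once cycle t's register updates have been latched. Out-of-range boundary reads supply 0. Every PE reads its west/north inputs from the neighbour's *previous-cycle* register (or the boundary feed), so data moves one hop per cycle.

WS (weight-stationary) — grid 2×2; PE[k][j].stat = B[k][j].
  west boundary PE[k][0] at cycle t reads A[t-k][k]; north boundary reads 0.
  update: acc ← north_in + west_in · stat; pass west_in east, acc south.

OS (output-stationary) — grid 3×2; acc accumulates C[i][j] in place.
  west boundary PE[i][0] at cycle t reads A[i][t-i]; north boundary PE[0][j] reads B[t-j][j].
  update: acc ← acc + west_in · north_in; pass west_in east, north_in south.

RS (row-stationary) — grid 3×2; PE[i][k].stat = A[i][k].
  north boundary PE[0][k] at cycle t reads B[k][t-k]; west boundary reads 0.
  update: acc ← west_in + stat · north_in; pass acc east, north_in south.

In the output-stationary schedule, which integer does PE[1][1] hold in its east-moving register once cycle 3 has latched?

register = 2

Tracing OS — 3×2 array, target PE[1][1]:
  t=0 PE[0][1]: acc=0 h=0 v=0
  t=0 PE[1][0]: acc=0 h=0 v=0
  t=0 PE[1][1]: acc=0 h=0 v=0
  t=1 PE[0][1]: acc=18 h=6 v=3
  t=1 PE[1][0]: acc=56 h=7 v=8
  t=1 PE[1][1]: acc=0 h=0 v=0
  t=2 PE[0][1]: acc=66 h=6 v=8
  t=2 PE[1][0]: acc=66 h=2 v=5
  t=2 PE[1][1]: acc=21 h=7 v=3
  t=3 PE[0][1]: acc=66 h=0 v=0
  t=3 PE[1][0]: acc=66 h=0 v=0
  t=3 PE[1][1]: acc=37 h=2 v=8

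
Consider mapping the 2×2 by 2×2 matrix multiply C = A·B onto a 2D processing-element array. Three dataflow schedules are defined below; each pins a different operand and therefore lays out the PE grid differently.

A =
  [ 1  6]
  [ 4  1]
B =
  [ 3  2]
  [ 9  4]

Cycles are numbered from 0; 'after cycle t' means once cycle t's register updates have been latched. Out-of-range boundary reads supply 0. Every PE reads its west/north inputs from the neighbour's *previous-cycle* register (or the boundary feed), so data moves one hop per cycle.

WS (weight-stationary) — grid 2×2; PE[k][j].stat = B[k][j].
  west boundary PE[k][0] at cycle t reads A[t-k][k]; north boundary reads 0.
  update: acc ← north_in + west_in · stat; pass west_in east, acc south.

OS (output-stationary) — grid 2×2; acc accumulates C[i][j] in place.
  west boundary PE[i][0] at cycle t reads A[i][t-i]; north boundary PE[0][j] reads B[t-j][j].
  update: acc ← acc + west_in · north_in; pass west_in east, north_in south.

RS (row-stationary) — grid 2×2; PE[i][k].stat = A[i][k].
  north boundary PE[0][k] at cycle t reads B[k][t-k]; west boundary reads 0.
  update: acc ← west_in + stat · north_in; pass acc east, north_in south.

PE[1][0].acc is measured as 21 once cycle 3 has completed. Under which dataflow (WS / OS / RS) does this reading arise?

dataflow = OS

WS (2×2 grid), PE[1][0]:
  @0  [1,0]  acc 0  |  →0  ↓0
  @1  [1,0]  acc 57  |  →6  ↓57
  @2  [1,0]  acc 21  |  →1  ↓21
  @3  [1,0]  acc 0  |  →0  ↓0
OS (2×2 grid), PE[1][0]:
  @0  [1,0]  acc 0  |  →0  ↓0
  @1  [1,0]  acc 12  |  →4  ↓3
  @2  [1,0]  acc 21  |  →1  ↓9
  @3  [1,0]  acc 21  |  →0  ↓0
RS (2×2 grid), PE[1][0]:
  @0  [1,0]  acc 0  |  →0  ↓0
  @1  [1,0]  acc 12  |  →12  ↓3
  @2  [1,0]  acc 8  |  →8  ↓2
  @3  [1,0]  acc 0  |  →0  ↓0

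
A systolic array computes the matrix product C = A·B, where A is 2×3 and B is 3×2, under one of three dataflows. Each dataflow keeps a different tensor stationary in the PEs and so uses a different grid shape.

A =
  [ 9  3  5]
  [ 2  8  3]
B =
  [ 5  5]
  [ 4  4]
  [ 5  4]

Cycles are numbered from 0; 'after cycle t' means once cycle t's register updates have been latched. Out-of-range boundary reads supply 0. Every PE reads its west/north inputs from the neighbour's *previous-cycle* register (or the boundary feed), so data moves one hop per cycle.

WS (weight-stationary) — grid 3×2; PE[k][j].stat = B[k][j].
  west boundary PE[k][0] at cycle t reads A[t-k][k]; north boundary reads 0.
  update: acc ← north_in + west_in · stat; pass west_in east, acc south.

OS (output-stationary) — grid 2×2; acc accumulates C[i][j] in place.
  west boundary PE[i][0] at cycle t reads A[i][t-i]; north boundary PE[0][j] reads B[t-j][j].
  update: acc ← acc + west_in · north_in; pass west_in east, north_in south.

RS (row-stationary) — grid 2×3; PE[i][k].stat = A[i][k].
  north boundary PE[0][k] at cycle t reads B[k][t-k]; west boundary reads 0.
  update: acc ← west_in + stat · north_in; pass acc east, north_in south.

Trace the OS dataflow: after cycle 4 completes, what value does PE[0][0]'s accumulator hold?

OS on a 2×2 grid — tracing PE[0][0] and its feeders:
  t=0 PE[0][0]: acc=45 h=9 v=5
  t=1 PE[0][0]: acc=57 h=3 v=4
  t=2 PE[0][0]: acc=82 h=5 v=5
  t=3 PE[0][0]: acc=82 h=0 v=0
  t=4 PE[0][0]: acc=82 h=0 v=0

PE[0][0].acc = 82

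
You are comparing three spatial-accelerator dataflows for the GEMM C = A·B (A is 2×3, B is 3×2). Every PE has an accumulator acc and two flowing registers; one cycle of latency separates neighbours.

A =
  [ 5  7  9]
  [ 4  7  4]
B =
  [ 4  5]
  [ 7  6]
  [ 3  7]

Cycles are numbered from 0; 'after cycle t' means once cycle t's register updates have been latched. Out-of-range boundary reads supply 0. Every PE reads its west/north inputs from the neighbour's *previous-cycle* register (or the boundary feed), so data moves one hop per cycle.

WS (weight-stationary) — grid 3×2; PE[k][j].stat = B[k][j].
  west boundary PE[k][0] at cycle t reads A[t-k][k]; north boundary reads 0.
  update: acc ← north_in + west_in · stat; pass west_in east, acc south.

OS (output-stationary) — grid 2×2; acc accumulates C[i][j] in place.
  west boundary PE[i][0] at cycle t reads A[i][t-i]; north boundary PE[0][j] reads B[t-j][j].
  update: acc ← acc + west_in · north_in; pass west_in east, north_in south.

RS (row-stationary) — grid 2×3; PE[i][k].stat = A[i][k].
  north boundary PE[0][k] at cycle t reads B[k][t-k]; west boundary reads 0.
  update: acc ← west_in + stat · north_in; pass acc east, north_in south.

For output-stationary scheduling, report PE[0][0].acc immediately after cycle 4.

Tracing OS — 2×2 array, target PE[0][0]:
  after 0 — PE[0][0] acc=20, pass-E 5, pass-S 4
  after 1 — PE[0][0] acc=69, pass-E 7, pass-S 7
  after 2 — PE[0][0] acc=96, pass-E 9, pass-S 3
  after 3 — PE[0][0] acc=96, pass-E 0, pass-S 0
  after 4 — PE[0][0] acc=96, pass-E 0, pass-S 0

PE[0][0].acc = 96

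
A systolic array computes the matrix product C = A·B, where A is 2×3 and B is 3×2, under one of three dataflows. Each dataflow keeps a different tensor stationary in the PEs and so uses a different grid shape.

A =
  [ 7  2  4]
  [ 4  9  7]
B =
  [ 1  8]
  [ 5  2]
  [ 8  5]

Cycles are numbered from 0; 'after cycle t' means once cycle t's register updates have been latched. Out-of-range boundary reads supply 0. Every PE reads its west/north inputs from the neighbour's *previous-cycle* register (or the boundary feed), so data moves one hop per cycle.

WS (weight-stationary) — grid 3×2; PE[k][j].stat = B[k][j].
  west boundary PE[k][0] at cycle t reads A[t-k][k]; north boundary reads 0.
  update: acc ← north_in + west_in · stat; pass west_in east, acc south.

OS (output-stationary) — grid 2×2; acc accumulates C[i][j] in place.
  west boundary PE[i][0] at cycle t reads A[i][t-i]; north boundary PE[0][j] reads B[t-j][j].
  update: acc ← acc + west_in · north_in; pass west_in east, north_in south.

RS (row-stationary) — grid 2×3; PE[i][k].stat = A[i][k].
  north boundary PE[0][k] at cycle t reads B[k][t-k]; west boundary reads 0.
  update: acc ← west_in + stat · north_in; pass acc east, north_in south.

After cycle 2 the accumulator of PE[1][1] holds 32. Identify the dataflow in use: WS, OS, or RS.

Under WS (3×2), PE[1][1]:
  cycle 0: PE[1][1] → acc 0, east 0, south 0
  cycle 1: PE[1][1] → acc 0, east 0, south 0
  cycle 2: PE[1][1] → acc 60, east 2, south 60
Under OS (2×2), PE[1][1]:
  cycle 0: PE[1][1] → acc 0, east 0, south 0
  cycle 1: PE[1][1] → acc 0, east 0, south 0
  cycle 2: PE[1][1] → acc 32, east 4, south 8
Under RS (2×3), PE[1][1]:
  cycle 0: PE[1][1] → acc 0, east 0, south 0
  cycle 1: PE[1][1] → acc 0, east 0, south 0
  cycle 2: PE[1][1] → acc 49, east 49, south 5

dataflow = OS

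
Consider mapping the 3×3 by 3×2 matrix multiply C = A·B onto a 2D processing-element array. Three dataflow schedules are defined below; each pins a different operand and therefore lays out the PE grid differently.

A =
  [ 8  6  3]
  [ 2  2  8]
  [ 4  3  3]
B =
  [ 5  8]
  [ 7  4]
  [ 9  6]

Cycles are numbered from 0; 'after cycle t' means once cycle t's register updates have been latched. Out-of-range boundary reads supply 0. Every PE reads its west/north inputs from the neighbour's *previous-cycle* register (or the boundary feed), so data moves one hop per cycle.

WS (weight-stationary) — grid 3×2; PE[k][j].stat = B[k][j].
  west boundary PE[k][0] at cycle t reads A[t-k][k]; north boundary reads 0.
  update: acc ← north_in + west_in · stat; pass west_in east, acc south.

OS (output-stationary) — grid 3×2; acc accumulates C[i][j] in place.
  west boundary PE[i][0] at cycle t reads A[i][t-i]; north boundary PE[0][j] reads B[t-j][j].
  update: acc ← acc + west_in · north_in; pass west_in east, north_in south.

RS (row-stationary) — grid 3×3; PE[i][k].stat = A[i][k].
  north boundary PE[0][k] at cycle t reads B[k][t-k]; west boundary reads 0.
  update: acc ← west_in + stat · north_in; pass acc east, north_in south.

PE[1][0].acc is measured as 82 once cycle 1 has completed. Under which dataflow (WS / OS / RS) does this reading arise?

WS [3×2] PE[1][0] across cycles:
  @0  [1,0]  acc 0  |  →0  ↓0
  @1  [1,0]  acc 82  |  →6  ↓82
OS [3×2] PE[1][0] across cycles:
  @0  [1,0]  acc 0  |  →0  ↓0
  @1  [1,0]  acc 10  |  →2  ↓5
RS [3×3] PE[1][0] across cycles:
  @0  [1,0]  acc 0  |  →0  ↓0
  @1  [1,0]  acc 10  |  →10  ↓5

dataflow = WS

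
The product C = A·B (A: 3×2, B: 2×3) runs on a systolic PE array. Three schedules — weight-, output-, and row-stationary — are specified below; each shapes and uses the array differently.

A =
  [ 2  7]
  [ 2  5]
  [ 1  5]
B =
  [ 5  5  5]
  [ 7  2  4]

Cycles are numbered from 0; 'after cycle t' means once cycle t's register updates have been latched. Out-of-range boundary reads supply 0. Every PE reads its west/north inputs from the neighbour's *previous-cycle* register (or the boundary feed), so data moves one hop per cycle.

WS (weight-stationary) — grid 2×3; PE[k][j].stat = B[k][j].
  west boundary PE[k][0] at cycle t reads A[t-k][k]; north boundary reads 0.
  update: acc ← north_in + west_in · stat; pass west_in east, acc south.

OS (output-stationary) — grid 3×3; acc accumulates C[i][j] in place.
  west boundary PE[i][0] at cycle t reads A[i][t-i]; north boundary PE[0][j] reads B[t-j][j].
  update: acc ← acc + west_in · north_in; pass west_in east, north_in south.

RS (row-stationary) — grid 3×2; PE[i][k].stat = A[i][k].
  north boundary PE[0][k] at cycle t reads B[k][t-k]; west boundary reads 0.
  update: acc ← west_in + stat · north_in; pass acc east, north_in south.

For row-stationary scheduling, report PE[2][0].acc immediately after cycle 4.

PE[2][0].acc = 5

RS 3×2: PE[2][0] cycle-by-cycle (with neighbour feeds):
  cycle 0: PE[1][0] → acc 0, east 0, south 0
  cycle 0: PE[2][0] → acc 0, east 0, south 0
  cycle 1: PE[1][0] → acc 10, east 10, south 5
  cycle 1: PE[2][0] → acc 0, east 0, south 0
  cycle 2: PE[1][0] → acc 10, east 10, south 5
  cycle 2: PE[2][0] → acc 5, east 5, south 5
  cycle 3: PE[1][0] → acc 10, east 10, south 5
  cycle 3: PE[2][0] → acc 5, east 5, south 5
  cycle 4: PE[1][0] → acc 0, east 0, south 0
  cycle 4: PE[2][0] → acc 5, east 5, south 5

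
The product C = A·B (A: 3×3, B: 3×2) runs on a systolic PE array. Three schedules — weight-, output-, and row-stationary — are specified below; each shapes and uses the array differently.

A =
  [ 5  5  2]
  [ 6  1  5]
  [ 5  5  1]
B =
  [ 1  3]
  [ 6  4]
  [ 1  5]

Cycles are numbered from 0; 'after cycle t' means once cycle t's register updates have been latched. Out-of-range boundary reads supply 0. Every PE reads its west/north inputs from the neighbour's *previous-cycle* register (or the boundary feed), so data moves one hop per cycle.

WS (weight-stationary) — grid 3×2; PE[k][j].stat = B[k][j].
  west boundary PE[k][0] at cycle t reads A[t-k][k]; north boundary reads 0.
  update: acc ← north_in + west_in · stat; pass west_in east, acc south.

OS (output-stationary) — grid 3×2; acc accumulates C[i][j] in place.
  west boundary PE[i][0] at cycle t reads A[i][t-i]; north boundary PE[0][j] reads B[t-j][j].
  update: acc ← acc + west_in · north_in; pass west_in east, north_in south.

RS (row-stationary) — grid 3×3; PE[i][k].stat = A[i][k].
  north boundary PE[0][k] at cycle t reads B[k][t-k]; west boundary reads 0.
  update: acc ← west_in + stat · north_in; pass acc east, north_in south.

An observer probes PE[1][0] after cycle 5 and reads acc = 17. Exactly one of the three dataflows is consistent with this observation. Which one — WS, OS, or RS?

dataflow = OS

WS [3×2] PE[1][0] across cycles:
  after 0 — PE[1][0] acc=0, pass-E 0, pass-S 0
  after 1 — PE[1][0] acc=35, pass-E 5, pass-S 35
  after 2 — PE[1][0] acc=12, pass-E 1, pass-S 12
  after 3 — PE[1][0] acc=35, pass-E 5, pass-S 35
  after 4 — PE[1][0] acc=0, pass-E 0, pass-S 0
  after 5 — PE[1][0] acc=0, pass-E 0, pass-S 0
OS [3×2] PE[1][0] across cycles:
  after 0 — PE[1][0] acc=0, pass-E 0, pass-S 0
  after 1 — PE[1][0] acc=6, pass-E 6, pass-S 1
  after 2 — PE[1][0] acc=12, pass-E 1, pass-S 6
  after 3 — PE[1][0] acc=17, pass-E 5, pass-S 1
  after 4 — PE[1][0] acc=17, pass-E 0, pass-S 0
  after 5 — PE[1][0] acc=17, pass-E 0, pass-S 0
RS [3×3] PE[1][0] across cycles:
  after 0 — PE[1][0] acc=0, pass-E 0, pass-S 0
  after 1 — PE[1][0] acc=6, pass-E 6, pass-S 1
  after 2 — PE[1][0] acc=18, pass-E 18, pass-S 3
  after 3 — PE[1][0] acc=0, pass-E 0, pass-S 0
  after 4 — PE[1][0] acc=0, pass-E 0, pass-S 0
  after 5 — PE[1][0] acc=0, pass-E 0, pass-S 0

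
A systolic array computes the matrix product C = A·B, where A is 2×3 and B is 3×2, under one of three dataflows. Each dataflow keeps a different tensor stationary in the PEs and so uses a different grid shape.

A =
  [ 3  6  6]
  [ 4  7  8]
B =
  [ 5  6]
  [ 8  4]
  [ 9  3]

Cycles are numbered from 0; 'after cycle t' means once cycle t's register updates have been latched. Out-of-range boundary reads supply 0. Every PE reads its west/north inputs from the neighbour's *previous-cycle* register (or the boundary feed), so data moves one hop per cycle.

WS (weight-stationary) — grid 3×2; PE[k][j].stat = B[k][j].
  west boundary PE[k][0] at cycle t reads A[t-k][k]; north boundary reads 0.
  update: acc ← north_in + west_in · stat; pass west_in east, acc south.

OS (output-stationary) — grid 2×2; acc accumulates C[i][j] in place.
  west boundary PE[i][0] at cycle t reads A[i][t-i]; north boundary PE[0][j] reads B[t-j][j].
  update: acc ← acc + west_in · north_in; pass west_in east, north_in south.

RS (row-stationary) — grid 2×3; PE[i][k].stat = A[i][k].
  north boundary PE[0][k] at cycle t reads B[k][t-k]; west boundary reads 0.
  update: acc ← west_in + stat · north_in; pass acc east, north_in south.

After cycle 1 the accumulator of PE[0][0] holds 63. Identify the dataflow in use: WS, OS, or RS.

dataflow = OS

— WS: 3×2; PE[0][0] trace:
  after 0 — PE[0][0] acc=15, pass-E 3, pass-S 15
  after 1 — PE[0][0] acc=20, pass-E 4, pass-S 20
— OS: 2×2; PE[0][0] trace:
  after 0 — PE[0][0] acc=15, pass-E 3, pass-S 5
  after 1 — PE[0][0] acc=63, pass-E 6, pass-S 8
— RS: 2×3; PE[0][0] trace:
  after 0 — PE[0][0] acc=15, pass-E 15, pass-S 5
  after 1 — PE[0][0] acc=18, pass-E 18, pass-S 6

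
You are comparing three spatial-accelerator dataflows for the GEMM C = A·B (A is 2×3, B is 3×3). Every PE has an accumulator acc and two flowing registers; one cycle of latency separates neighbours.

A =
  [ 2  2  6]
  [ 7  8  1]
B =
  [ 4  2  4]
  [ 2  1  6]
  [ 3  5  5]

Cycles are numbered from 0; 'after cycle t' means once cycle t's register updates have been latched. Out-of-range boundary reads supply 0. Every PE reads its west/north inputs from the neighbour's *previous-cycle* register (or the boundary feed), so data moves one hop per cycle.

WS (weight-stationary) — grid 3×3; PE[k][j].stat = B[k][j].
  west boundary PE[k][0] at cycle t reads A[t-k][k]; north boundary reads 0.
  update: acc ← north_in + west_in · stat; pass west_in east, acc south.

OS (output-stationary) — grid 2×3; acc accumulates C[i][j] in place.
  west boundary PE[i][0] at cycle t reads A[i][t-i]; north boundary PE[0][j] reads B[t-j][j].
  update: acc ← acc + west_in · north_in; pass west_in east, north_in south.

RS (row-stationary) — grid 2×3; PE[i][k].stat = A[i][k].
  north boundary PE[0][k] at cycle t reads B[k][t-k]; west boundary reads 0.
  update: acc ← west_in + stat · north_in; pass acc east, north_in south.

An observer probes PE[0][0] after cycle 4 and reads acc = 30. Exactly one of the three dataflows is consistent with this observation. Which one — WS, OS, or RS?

dataflow = OS

WS [3×3] PE[0][0] across cycles:
  @0  [0,0]  acc 8  |  →2  ↓8
  @1  [0,0]  acc 28  |  →7  ↓28
  @2  [0,0]  acc 0  |  →0  ↓0
  @3  [0,0]  acc 0  |  →0  ↓0
  @4  [0,0]  acc 0  |  →0  ↓0
OS [2×3] PE[0][0] across cycles:
  @0  [0,0]  acc 8  |  →2  ↓4
  @1  [0,0]  acc 12  |  →2  ↓2
  @2  [0,0]  acc 30  |  →6  ↓3
  @3  [0,0]  acc 30  |  →0  ↓0
  @4  [0,0]  acc 30  |  →0  ↓0
RS [2×3] PE[0][0] across cycles:
  @0  [0,0]  acc 8  |  →8  ↓4
  @1  [0,0]  acc 4  |  →4  ↓2
  @2  [0,0]  acc 8  |  →8  ↓4
  @3  [0,0]  acc 0  |  →0  ↓0
  @4  [0,0]  acc 0  |  →0  ↓0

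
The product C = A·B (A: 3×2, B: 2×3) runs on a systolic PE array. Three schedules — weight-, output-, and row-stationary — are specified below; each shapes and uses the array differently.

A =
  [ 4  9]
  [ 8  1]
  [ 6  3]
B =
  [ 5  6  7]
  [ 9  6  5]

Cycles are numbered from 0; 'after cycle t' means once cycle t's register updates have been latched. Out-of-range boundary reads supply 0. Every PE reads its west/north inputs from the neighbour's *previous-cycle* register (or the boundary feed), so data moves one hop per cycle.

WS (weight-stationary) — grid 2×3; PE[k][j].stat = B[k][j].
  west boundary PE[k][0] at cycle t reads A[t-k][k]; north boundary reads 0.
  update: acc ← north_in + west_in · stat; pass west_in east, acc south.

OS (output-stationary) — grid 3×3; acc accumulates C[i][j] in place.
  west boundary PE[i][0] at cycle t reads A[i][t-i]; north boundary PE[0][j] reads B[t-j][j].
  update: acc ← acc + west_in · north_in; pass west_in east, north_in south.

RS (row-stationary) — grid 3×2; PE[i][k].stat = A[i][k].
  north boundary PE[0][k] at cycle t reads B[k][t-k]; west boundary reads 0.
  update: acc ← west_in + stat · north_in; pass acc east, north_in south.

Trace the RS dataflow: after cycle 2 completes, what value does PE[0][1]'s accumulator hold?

RS on a 3×2 grid — tracing PE[0][1] and its feeders:
  t=0 PE[0][0]: acc=20 h=20 v=5
  t=0 PE[0][1]: acc=0 h=0 v=0
  t=1 PE[0][0]: acc=24 h=24 v=6
  t=1 PE[0][1]: acc=101 h=101 v=9
  t=2 PE[0][0]: acc=28 h=28 v=7
  t=2 PE[0][1]: acc=78 h=78 v=6

PE[0][1].acc = 78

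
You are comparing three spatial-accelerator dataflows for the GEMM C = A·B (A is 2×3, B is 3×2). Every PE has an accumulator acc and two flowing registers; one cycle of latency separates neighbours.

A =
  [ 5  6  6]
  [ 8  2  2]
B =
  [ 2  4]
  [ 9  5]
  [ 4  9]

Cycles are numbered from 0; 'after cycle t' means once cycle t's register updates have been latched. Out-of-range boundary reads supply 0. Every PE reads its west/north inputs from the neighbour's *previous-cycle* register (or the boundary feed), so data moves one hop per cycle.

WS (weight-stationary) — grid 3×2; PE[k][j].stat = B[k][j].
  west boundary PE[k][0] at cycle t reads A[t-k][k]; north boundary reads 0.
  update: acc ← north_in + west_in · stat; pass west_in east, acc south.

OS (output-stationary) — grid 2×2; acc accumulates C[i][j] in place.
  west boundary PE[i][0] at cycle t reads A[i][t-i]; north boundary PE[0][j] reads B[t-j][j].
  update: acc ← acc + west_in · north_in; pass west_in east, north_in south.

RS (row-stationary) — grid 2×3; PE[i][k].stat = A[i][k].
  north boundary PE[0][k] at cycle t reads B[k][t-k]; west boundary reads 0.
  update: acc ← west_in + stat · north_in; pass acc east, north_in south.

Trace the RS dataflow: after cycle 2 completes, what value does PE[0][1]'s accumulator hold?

RS 2×3: PE[0][1] cycle-by-cycle (with neighbour feeds):
  0: (0,0).acc=10  regs=<10,2>
  0: (0,1).acc=0  regs=<0,0>
  1: (0,0).acc=20  regs=<20,4>
  1: (0,1).acc=64  regs=<64,9>
  2: (0,0).acc=0  regs=<0,0>
  2: (0,1).acc=50  regs=<50,5>

PE[0][1].acc = 50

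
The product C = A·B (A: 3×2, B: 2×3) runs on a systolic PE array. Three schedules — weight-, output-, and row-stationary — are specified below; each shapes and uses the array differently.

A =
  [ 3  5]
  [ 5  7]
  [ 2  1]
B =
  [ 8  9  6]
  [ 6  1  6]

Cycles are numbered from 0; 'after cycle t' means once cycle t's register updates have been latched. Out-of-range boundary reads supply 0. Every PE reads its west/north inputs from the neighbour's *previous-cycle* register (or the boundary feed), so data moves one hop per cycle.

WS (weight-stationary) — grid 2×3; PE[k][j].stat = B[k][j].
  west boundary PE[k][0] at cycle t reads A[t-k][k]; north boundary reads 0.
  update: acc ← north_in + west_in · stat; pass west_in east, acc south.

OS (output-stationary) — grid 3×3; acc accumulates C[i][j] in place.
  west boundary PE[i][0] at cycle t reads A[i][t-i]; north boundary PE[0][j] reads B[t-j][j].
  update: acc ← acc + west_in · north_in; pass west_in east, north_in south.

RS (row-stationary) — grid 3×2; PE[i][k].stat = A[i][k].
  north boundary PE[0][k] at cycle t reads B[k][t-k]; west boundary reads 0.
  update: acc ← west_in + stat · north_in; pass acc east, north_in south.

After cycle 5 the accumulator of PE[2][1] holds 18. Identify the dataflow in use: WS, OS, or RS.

dataflow = RS

— WS: 2×3 array has no PE[2][1].
Under OS (3×3), PE[2][1]:
  cycle 0: PE[2][1] → acc 0, east 0, south 0
  cycle 1: PE[2][1] → acc 0, east 0, south 0
  cycle 2: PE[2][1] → acc 0, east 0, south 0
  cycle 3: PE[2][1] → acc 18, east 2, south 9
  cycle 4: PE[2][1] → acc 19, east 1, south 1
  cycle 5: PE[2][1] → acc 19, east 0, south 0
Under RS (3×2), PE[2][1]:
  cycle 0: PE[2][1] → acc 0, east 0, south 0
  cycle 1: PE[2][1] → acc 0, east 0, south 0
  cycle 2: PE[2][1] → acc 0, east 0, south 0
  cycle 3: PE[2][1] → acc 22, east 22, south 6
  cycle 4: PE[2][1] → acc 19, east 19, south 1
  cycle 5: PE[2][1] → acc 18, east 18, south 6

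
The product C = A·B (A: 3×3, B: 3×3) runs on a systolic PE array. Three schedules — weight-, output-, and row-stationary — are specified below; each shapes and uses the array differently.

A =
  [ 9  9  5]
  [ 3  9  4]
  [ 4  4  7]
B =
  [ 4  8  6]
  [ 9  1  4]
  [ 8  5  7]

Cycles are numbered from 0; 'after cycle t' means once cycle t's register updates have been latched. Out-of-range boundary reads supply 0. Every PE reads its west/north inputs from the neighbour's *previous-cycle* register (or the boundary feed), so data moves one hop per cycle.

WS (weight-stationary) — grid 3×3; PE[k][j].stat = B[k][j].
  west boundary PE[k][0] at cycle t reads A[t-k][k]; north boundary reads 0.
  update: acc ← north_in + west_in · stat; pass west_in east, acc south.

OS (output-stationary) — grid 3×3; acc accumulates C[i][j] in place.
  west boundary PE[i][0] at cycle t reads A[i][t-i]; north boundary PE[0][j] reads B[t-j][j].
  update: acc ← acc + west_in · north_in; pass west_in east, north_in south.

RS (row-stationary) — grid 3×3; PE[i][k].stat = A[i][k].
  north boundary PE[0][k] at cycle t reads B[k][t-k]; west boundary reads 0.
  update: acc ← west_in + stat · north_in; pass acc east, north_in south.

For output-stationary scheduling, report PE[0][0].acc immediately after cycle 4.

PE[0][0].acc = 157

OS 3×3: PE[0][0] cycle-by-cycle (with neighbour feeds):
  t=0 PE[0][0]: acc=36 h=9 v=4
  t=1 PE[0][0]: acc=117 h=9 v=9
  t=2 PE[0][0]: acc=157 h=5 v=8
  t=3 PE[0][0]: acc=157 h=0 v=0
  t=4 PE[0][0]: acc=157 h=0 v=0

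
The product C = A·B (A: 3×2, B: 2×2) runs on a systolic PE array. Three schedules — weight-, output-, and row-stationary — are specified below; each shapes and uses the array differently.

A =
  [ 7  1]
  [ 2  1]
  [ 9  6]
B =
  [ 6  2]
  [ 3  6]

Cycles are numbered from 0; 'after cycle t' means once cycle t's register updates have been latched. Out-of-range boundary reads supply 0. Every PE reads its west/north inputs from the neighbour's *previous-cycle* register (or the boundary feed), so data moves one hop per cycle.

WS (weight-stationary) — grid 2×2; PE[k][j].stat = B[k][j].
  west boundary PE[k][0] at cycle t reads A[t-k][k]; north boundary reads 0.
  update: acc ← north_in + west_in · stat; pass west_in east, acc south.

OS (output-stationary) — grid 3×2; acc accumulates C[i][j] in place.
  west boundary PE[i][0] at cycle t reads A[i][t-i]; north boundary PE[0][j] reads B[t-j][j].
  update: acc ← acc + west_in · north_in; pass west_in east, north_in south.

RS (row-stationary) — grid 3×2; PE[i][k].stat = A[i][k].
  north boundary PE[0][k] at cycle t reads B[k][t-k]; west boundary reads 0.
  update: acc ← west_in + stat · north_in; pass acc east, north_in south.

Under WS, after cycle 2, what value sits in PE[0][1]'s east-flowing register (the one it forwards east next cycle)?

WS (2×2). Following PE[0][1] plus its west/north inputs:
  t=0 PE[0][0]: acc=42 h=7 v=42
  t=0 PE[0][1]: acc=0 h=0 v=0
  t=1 PE[0][0]: acc=12 h=2 v=12
  t=1 PE[0][1]: acc=14 h=7 v=14
  t=2 PE[0][0]: acc=54 h=9 v=54
  t=2 PE[0][1]: acc=4 h=2 v=4

register = 2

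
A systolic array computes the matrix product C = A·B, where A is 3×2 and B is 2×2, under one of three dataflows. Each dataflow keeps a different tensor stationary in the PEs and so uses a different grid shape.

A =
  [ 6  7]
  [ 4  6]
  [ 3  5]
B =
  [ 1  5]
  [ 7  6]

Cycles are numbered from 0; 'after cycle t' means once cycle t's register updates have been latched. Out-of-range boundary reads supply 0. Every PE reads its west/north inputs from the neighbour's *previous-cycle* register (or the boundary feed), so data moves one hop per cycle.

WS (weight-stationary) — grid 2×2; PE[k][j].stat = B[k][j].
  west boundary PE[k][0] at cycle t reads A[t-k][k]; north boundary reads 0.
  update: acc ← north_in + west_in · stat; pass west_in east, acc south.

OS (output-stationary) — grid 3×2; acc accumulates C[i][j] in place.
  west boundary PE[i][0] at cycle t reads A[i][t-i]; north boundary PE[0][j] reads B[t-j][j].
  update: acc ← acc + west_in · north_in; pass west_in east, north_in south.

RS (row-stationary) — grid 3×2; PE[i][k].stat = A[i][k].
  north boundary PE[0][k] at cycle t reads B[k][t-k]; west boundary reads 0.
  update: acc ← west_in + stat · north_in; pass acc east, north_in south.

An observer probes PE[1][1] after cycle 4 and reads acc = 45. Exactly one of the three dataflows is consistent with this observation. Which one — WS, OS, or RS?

dataflow = WS

— WS: 2×2; PE[1][1] trace:
  [0] (1,1) acc=0 (h:0 v:0)
  [1] (1,1) acc=0 (h:0 v:0)
  [2] (1,1) acc=72 (h:7 v:72)
  [3] (1,1) acc=56 (h:6 v:56)
  [4] (1,1) acc=45 (h:5 v:45)
— OS: 3×2; PE[1][1] trace:
  [0] (1,1) acc=0 (h:0 v:0)
  [1] (1,1) acc=0 (h:0 v:0)
  [2] (1,1) acc=20 (h:4 v:5)
  [3] (1,1) acc=56 (h:6 v:6)
  [4] (1,1) acc=56 (h:0 v:0)
— RS: 3×2; PE[1][1] trace:
  [0] (1,1) acc=0 (h:0 v:0)
  [1] (1,1) acc=0 (h:0 v:0)
  [2] (1,1) acc=46 (h:46 v:7)
  [3] (1,1) acc=56 (h:56 v:6)
  [4] (1,1) acc=0 (h:0 v:0)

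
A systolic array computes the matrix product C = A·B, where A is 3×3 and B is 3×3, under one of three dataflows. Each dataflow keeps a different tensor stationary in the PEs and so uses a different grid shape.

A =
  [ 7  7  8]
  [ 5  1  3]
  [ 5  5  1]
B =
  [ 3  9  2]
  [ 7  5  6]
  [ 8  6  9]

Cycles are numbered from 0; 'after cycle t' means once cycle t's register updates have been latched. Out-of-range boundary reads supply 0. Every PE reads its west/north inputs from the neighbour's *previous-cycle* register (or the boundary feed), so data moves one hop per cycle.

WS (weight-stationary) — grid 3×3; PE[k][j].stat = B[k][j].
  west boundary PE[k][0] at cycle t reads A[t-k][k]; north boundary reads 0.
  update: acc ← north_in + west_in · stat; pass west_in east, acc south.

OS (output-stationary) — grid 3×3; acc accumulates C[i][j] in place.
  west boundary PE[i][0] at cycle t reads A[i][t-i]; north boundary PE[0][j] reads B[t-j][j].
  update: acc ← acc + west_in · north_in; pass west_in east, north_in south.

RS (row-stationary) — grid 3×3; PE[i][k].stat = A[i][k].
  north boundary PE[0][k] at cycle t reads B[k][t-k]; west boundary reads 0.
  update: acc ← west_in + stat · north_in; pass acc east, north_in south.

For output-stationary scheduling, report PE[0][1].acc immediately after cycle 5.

PE[0][1].acc = 146

OS on a 3×3 grid — tracing PE[0][1] and its feeders:
  t=0 PE[0][0]: acc=21 h=7 v=3
  t=0 PE[0][1]: acc=0 h=0 v=0
  t=1 PE[0][0]: acc=70 h=7 v=7
  t=1 PE[0][1]: acc=63 h=7 v=9
  t=2 PE[0][0]: acc=134 h=8 v=8
  t=2 PE[0][1]: acc=98 h=7 v=5
  t=3 PE[0][0]: acc=134 h=0 v=0
  t=3 PE[0][1]: acc=146 h=8 v=6
  t=4 PE[0][0]: acc=134 h=0 v=0
  t=4 PE[0][1]: acc=146 h=0 v=0
  t=5 PE[0][0]: acc=134 h=0 v=0
  t=5 PE[0][1]: acc=146 h=0 v=0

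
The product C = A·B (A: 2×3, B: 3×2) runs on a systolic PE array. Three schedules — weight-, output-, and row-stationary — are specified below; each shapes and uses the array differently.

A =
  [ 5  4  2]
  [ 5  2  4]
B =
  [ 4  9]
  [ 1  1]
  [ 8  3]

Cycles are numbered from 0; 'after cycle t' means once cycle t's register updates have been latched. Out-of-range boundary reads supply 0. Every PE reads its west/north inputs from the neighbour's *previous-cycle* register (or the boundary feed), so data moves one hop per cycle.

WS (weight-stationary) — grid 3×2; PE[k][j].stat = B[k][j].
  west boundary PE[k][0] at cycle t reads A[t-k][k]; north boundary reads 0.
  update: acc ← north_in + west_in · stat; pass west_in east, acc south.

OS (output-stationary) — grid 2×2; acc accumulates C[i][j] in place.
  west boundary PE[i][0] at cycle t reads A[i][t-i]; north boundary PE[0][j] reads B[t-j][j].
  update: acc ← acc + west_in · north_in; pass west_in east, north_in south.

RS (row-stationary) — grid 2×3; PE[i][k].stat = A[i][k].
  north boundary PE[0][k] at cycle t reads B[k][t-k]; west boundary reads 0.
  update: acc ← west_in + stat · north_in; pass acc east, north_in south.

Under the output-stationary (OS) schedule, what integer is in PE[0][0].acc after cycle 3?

PE[0][0].acc = 40

OS on a 2×2 grid — tracing PE[0][0] and its feeders:
  @0  [0,0]  acc 20  |  →5  ↓4
  @1  [0,0]  acc 24  |  →4  ↓1
  @2  [0,0]  acc 40  |  →2  ↓8
  @3  [0,0]  acc 40  |  →0  ↓0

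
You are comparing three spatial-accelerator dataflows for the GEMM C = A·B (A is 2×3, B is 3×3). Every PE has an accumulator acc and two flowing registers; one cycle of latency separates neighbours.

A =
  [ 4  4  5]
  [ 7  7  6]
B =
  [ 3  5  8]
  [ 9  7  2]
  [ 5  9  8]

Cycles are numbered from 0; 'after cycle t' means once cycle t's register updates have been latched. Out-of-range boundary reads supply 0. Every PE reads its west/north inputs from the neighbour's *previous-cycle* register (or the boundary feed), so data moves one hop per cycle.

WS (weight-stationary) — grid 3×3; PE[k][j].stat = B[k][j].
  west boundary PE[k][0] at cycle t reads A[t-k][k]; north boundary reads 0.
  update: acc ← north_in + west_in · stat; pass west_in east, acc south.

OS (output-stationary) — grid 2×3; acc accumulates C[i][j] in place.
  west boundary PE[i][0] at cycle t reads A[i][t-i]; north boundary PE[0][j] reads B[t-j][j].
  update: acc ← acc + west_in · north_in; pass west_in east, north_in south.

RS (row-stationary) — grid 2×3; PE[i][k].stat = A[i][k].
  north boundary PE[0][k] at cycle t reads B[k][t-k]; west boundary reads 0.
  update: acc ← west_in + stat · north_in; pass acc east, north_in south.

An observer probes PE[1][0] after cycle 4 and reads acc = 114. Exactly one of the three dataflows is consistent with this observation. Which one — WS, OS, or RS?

WS [3×3] PE[1][0] across cycles:
  @0  [1,0]  acc 0  |  →0  ↓0
  @1  [1,0]  acc 48  |  →4  ↓48
  @2  [1,0]  acc 84  |  →7  ↓84
  @3  [1,0]  acc 0  |  →0  ↓0
  @4  [1,0]  acc 0  |  →0  ↓0
OS [2×3] PE[1][0] across cycles:
  @0  [1,0]  acc 0  |  →0  ↓0
  @1  [1,0]  acc 21  |  →7  ↓3
  @2  [1,0]  acc 84  |  →7  ↓9
  @3  [1,0]  acc 114  |  →6  ↓5
  @4  [1,0]  acc 114  |  →0  ↓0
RS [2×3] PE[1][0] across cycles:
  @0  [1,0]  acc 0  |  →0  ↓0
  @1  [1,0]  acc 21  |  →21  ↓3
  @2  [1,0]  acc 35  |  →35  ↓5
  @3  [1,0]  acc 56  |  →56  ↓8
  @4  [1,0]  acc 0  |  →0  ↓0

dataflow = OS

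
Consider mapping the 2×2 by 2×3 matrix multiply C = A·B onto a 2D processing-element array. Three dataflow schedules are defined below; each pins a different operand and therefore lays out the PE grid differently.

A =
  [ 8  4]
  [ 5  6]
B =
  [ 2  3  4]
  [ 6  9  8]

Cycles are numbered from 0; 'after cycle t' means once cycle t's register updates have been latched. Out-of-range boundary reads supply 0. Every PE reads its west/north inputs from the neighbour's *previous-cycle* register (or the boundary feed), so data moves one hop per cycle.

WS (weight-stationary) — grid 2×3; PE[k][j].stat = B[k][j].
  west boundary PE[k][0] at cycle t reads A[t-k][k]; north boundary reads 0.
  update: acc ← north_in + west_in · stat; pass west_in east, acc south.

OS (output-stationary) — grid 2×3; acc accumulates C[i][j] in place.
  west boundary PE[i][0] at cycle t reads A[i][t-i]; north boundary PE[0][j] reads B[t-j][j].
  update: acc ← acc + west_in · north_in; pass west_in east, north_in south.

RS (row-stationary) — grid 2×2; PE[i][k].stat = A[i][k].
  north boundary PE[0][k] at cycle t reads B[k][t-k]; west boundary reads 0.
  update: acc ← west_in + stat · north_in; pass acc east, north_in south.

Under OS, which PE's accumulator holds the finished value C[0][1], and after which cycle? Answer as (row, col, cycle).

(row, col, cycle) = (0, 1, 2)

OS: C[0][1] accumulates in PE[0][1]:
  after 0 — PE[0][1] acc=0, pass-E 0, pass-S 0
  after 1 — PE[0][1] acc=24, pass-E 8, pass-S 3
  after 2 — PE[0][1] acc=60, pass-E 4, pass-S 9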